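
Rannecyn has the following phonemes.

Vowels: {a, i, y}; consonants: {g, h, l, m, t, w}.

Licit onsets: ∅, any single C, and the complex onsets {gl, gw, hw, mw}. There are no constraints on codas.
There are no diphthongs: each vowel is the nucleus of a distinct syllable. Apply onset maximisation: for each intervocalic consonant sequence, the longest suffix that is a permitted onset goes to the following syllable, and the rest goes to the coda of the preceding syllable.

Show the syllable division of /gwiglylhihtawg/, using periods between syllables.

gwi.glyl.hih.tawg

Nuclei (vowels): i, y, i, a → 4 syllables.
Between /i/ (V1) and /y/ (V2): /gl/ is a licit onset in full, so it all attaches to the next syllable.
Between /y/ (V2) and /i/ (V3): /lh/ splits as /l/ + /h/ (/h/ is the longest suffix that is a licit onset).
Between /i/ (V3) and /a/ (V4): /ht/; trying suffixes from longest down, /t/ is the first permitted one, so coda /h/ | onset /t/.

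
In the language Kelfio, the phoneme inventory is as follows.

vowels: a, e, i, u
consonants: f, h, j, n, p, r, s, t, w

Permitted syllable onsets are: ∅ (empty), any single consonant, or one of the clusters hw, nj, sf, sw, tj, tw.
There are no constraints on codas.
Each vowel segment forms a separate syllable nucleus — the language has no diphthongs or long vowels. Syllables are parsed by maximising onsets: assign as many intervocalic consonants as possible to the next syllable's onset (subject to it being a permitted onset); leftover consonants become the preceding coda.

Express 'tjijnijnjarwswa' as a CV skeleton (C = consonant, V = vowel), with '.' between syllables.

CCVC.CVC.CCVCC.CCV

Vowels present: i, i, a, a; each is a nucleus, giving 4 syllables.
V1 /i/ – V2 /i/: /jn/ — longest licit onset from the right is /n/, leaving /j/ as coda.
V2 /i/ – V3 /a/: /jnj/ — longest licit onset from the right is /nj/, leaving /j/ as coda.
V3 /a/ – V4 /a/: /rwsw/ splits as /rw/ + /sw/ (/sw/ is the longest suffix that is a licit onset).
Result: tjij.nij.njarw.swa.
Mapping each syllable to C/V: /tjij/ → CCVC, /nij/ → CVC, /njarw/ → CCVCC, /swa/ → CCV.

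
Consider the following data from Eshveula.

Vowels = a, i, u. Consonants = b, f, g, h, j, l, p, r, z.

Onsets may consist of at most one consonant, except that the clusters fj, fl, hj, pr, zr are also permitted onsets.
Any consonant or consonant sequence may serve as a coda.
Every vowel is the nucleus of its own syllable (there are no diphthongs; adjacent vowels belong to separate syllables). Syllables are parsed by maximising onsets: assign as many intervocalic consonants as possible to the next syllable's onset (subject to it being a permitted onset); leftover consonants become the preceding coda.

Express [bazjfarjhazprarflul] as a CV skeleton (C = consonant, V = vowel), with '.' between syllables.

The vowels are a, a, a, a, u — 5 nuclei, so 5 syllables.
/a…a/ gap (V1→V2): /zjf/ splits as /zj/ + /f/ (/f/ is the longest suffix that is a licit onset).
/a…a/ gap (V2→V3): /rjh/ splits as /rj/ + /h/ (/h/ is the longest suffix that is a licit onset).
/a…a/ gap (V3→V4): /zpr/ — longest licit onset from the right is /pr/, leaving /z/ as coda.
/a…u/ gap (V4→V5): /rfl/; trying suffixes from longest down, /fl/ is the first permitted one, so coda /r/ | onset /fl/.
Result: bazj.farj.haz.prar.flul.
Mapping each syllable to C/V: /bazj/ → CVCC, /farj/ → CVCC, /haz/ → CVC, /prar/ → CCVC, /flul/ → CCVC.

CVCC.CVCC.CVC.CCVC.CCVC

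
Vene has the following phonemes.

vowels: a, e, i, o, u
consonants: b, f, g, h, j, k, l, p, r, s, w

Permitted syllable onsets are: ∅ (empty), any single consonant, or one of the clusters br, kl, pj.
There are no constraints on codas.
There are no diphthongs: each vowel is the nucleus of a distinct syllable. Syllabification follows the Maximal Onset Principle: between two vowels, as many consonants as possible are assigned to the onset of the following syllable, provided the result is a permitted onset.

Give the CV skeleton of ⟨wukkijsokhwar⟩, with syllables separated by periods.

CVC.CVC.CVCC.CVC

Vowels present: u, i, o, a; each is a nucleus, giving 4 syllables.
V1 /u/ – V2 /i/: /kk/; trying suffixes from longest down, /k/ is the first permitted one, so coda /k/ | onset /k/.
V2 /i/ – V3 /o/: /js/ — longest licit onset from the right is /s/, leaving /j/ as coda.
V3 /o/ – V4 /a/: /khw/ splits as /kh/ + /w/ (/w/ is the longest suffix that is a licit onset).
So the parse is wuk.kij.sokh.war.
Mapping each syllable to C/V: /wuk/ → CVC, /kij/ → CVC, /sokh/ → CVCC, /war/ → CVC.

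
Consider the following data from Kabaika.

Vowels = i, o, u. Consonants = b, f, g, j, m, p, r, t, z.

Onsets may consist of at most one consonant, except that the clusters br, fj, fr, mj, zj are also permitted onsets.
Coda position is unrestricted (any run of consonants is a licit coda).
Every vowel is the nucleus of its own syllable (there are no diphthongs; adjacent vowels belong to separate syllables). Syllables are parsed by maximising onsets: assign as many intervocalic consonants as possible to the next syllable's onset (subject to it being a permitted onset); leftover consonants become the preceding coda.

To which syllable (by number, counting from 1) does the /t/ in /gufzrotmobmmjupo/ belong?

2

Vowels present: u, o, o, u, o; each is a nucleus, giving 5 syllables.
σ1/σ2 boundary: /fzr/; trying suffixes from longest down, /r/ is the first permitted one, so coda /fz/ | onset /r/.
σ2/σ3 boundary: /tm/; trying suffixes from longest down, /m/ is the first permitted one, so coda /t/ | onset /m/.
σ3/σ4 boundary: cluster /bmmj/ — the longest permitted-onset suffix is /mj/; onset = /mj/, preceding coda = /bm/.
σ4/σ5 boundary: /p/ → onset of the next syllable (single consonants are always licit onsets).
Syllabification: gufz.rot.mobm.mju.po.
The /t/ is in the coda of syllable 2 (/rot/).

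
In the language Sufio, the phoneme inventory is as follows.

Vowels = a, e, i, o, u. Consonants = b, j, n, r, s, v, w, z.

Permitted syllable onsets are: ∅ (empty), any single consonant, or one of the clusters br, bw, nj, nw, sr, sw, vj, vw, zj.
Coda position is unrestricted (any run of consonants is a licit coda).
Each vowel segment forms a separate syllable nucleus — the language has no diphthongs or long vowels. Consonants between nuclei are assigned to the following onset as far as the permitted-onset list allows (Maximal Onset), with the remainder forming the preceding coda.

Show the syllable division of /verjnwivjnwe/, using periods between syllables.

verj.nwivj.nwe

The vowels are e, i, e — 3 nuclei, so 3 syllables.
σ1/σ2 boundary: /rjnw/; trying suffixes from longest down, /nw/ is the first permitted one, so coda /rj/ | onset /nw/.
σ2/σ3 boundary: /vjnw/ — longest licit onset from the right is /nw/, leaving /vj/ as coda.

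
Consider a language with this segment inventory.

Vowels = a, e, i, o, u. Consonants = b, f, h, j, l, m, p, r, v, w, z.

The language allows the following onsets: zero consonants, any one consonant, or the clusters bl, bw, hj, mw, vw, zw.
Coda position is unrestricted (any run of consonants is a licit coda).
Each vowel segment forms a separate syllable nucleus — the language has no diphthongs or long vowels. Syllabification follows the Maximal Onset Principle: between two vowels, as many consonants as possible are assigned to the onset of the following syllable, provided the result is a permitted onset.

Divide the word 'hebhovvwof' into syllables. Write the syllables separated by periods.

The vowels are e, o, o — 3 nuclei, so 3 syllables.
Between /e/ (V1) and /o/ (V2): /bh/ splits as /b/ + /h/ (/h/ is the longest suffix that is a licit onset).
Between /o/ (V2) and /o/ (V3): /vvw/; trying suffixes from longest down, /vw/ is the first permitted one, so coda /v/ | onset /vw/.

heb.hov.vwof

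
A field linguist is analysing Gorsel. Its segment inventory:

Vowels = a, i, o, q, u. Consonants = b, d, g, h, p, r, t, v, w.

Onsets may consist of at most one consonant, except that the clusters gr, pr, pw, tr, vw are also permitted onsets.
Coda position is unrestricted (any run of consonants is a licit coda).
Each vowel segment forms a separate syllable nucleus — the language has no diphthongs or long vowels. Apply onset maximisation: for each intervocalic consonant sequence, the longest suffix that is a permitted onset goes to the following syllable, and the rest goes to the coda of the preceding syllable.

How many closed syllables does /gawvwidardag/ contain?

3

Nuclei (vowels): a, i, a, a → 4 syllables.
σ1/σ2 boundary: /wvw/ splits as /w/ + /vw/ (/vw/ is the longest suffix that is a licit onset).
σ2/σ3 boundary: /d/ is a single consonant, so it becomes the next onset.
σ3/σ4 boundary: /rd/; trying suffixes from longest down, /d/ is the first permitted one, so coda /r/ | onset /d/.
Syllabification: gaw.vwi.dar.dag.
Classifying each syllable: /gaw/ (closed), /vwi/ (open), /dar/ (closed), /dag/ (closed).
Closed syllables: 3.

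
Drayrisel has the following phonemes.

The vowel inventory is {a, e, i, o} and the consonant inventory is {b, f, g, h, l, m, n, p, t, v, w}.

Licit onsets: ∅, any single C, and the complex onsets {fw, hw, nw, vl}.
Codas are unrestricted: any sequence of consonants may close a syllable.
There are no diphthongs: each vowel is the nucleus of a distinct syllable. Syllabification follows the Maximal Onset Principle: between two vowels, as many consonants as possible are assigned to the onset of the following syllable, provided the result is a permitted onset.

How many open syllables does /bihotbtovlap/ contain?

Vowels present: i, o, o, a; each is a nucleus, giving 4 syllables.
/i…o/ gap (V1→V2): /h/ → onset of the next syllable (single consonants are always licit onsets).
/o…o/ gap (V2→V3): cluster /tbt/ — the longest permitted-onset suffix is /t/; onset = /t/, preceding coda = /tb/.
/o…a/ gap (V3→V4): /vl/ is a licit onset in full, so it all attaches to the next syllable.
Result: bi.hotb.to.vlap.
Classifying each syllable: /bi/ (open), /hotb/ (closed), /to/ (open), /vlap/ (closed).
Open syllables: 2.

2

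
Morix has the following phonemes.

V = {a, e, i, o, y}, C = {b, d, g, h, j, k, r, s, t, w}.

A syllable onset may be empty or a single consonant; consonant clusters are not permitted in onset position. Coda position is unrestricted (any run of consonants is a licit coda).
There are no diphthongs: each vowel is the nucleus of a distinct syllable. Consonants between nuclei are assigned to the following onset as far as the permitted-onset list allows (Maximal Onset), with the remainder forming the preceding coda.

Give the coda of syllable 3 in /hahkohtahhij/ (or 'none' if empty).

Nuclei (vowels): a, o, a, i → 4 syllables.
/a…o/ gap (V1→V2): /hk/; trying suffixes from longest down, /k/ is the first permitted one, so coda /h/ | onset /k/.
/o…a/ gap (V2→V3): /ht/ — longest licit onset from the right is /t/, leaving /h/ as coda.
/a…i/ gap (V3→V4): /hh/ — longest licit onset from the right is /h/, leaving /h/ as coda.
So the parse is hah.koh.tah.hij.
Syllable 3 is /tah/: onset /t/, nucleus /a/, coda /h/.

h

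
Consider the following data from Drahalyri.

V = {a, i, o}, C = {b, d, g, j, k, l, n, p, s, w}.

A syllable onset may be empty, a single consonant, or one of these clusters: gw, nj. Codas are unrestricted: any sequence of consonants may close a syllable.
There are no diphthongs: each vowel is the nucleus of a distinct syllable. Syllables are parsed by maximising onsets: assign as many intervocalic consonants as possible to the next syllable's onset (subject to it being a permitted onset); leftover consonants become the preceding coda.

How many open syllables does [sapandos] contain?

Vowels present: a, a, o; each is a nucleus, giving 3 syllables.
V1 /a/ – V2 /a/: /p/ is a single consonant, so it becomes the next onset.
V2 /a/ – V3 /o/: cluster /nd/ — the longest permitted-onset suffix is /d/; onset = /d/, preceding coda = /n/.
Result: sa.pan.dos.
Classifying each syllable: /sa/ (open), /pan/ (closed), /dos/ (closed).
Open syllables: 1.

1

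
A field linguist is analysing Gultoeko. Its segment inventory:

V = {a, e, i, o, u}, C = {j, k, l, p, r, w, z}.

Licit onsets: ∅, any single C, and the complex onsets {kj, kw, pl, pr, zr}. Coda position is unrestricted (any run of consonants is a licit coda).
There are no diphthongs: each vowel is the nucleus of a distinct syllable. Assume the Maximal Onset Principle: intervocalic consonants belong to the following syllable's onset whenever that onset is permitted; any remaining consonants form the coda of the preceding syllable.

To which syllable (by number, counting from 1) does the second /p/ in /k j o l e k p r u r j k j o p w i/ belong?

4

Vowels present: o, e, u, o, i; each is a nucleus, giving 5 syllables.
/o…e/ gap (V1→V2): /l/ is a single consonant, so it becomes the next onset.
/e…u/ gap (V2→V3): cluster /kpr/ — the longest permitted-onset suffix is /pr/; onset = /pr/, preceding coda = /k/.
/u…o/ gap (V3→V4): /rjkj/ splits as /rj/ + /kj/ (/kj/ is the longest suffix that is a licit onset).
/o…i/ gap (V4→V5): /pw/ splits as /p/ + /w/ (/w/ is the longest suffix that is a licit onset).
Syllabification: kjo.lek.prurj.kjop.wi.
The second /p/ is in the coda of syllable 4 (/kjop/).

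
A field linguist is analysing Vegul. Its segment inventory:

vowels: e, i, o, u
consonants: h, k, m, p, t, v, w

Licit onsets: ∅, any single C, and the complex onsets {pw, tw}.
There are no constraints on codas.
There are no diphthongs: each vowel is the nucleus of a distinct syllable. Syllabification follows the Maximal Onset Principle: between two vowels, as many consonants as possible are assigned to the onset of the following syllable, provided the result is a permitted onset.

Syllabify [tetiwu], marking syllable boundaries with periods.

te.ti.wu

The vowels are e, i, u — 3 nuclei, so 3 syllables.
Between /e/ (V1) and /i/ (V2): /t/ is a single consonant, so it becomes the next onset.
Between /i/ (V2) and /u/ (V3): /w/ → onset of the next syllable (single consonants are always licit onsets).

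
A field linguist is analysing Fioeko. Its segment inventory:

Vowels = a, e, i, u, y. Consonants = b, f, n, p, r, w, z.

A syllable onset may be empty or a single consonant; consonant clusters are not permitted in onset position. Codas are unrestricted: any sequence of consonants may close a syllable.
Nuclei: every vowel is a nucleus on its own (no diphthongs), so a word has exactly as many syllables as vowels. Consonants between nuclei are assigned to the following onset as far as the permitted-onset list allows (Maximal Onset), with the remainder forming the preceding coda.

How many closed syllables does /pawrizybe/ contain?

Nuclei (vowels): a, i, y, e → 4 syllables.
/a…i/ gap (V1→V2): /wr/ — longest licit onset from the right is /r/, leaving /w/ as coda.
/i…y/ gap (V2→V3): just /z/ — single C goes to the following onset.
/y…e/ gap (V3→V4): /b/ is a single consonant, so it becomes the next onset.
Result: paw.ri.zy.be.
Classifying each syllable: /paw/ (closed), /ri/ (open), /zy/ (open), /be/ (open).
Closed syllables: 1.

1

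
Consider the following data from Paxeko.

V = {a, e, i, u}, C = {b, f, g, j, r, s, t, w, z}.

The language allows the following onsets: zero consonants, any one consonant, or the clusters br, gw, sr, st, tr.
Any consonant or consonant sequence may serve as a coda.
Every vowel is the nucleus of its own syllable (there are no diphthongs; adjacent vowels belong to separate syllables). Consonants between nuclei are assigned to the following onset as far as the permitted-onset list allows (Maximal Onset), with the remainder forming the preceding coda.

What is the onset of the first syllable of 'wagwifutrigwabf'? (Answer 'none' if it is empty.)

Nuclei (vowels): a, i, u, i, a → 5 syllables.
V1 /a/ – V2 /i/: /gw/ is a licit onset in full, so it all attaches to the next syllable.
V2 /i/ – V3 /u/: just /f/ — single C goes to the following onset.
V3 /u/ – V4 /i/: cluster /tr/ — /tr/ is itself a permitted onset, so the whole cluster goes right; preceding coda = ∅.
V4 /i/ – V5 /a/: /gw/ — entire cluster is a permitted onset → onset /gw/, coda ∅.
So the parse is wa.gwi.fu.tri.gwabf.
Syllable 1 is /wa/: onset /w/, nucleus /a/, coda ∅.

w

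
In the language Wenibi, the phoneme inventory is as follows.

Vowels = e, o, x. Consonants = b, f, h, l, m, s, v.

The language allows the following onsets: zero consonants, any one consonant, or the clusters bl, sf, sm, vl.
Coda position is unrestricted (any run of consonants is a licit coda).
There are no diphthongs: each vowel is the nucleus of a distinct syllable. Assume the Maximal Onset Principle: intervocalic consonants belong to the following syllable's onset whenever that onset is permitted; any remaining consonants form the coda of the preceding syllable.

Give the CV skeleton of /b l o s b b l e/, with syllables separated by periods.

CCVCC.CCV

Vowels present: o, e; each is a nucleus, giving 2 syllables.
V1 /o/ – V2 /e/: cluster /sbbl/ — the longest permitted-onset suffix is /bl/; onset = /bl/, preceding coda = /sb/.
Putting it together: blosb.ble.
Mapping each syllable to C/V: /blosb/ → CCVCC, /ble/ → CCV.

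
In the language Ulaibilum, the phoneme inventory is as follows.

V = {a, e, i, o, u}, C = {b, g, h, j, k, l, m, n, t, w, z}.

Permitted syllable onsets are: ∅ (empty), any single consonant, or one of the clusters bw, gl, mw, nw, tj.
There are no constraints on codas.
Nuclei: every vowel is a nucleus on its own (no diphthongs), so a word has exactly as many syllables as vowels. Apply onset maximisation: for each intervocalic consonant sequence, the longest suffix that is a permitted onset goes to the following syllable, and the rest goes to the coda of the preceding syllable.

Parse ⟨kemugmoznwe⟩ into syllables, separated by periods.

Nuclei (vowels): e, u, o, e → 4 syllables.
Between /e/ (V1) and /u/ (V2): /m/ → onset of the next syllable (single consonants are always licit onsets).
Between /u/ (V2) and /o/ (V3): cluster /gm/ — the longest permitted-onset suffix is /m/; onset = /m/, preceding coda = /g/.
Between /o/ (V3) and /e/ (V4): /znw/; trying suffixes from longest down, /nw/ is the first permitted one, so coda /z/ | onset /nw/.

ke.mug.moz.nwe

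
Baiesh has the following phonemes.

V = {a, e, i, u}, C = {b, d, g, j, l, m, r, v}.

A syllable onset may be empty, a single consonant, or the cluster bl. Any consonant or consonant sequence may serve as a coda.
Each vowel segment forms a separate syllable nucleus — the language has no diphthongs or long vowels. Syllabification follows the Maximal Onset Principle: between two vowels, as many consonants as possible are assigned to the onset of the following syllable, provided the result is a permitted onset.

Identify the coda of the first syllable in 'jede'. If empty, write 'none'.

none

Nuclei (vowels): e, e → 2 syllables.
Between /e/ (V1) and /e/ (V2): /d/ → onset of the next syllable (single consonants are always licit onsets).
Putting it together: je.de.
Syllable 1 is /je/: onset /j/, nucleus /e/, coda ∅.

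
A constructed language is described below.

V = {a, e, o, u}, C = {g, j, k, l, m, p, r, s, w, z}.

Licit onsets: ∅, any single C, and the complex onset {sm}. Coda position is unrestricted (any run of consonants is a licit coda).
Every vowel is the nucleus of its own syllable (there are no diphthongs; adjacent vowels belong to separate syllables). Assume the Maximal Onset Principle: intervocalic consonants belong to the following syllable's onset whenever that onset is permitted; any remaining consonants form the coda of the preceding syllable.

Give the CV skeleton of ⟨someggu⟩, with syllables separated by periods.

Vowels present: o, e, u; each is a nucleus, giving 3 syllables.
σ1/σ2 boundary: /m/ → onset of the next syllable (single consonants are always licit onsets).
σ2/σ3 boundary: /gg/ — longest licit onset from the right is /g/, leaving /g/ as coda.
Putting it together: so.meg.gu.
Mapping each syllable to C/V: /so/ → CV, /meg/ → CVC, /gu/ → CV.

CV.CVC.CV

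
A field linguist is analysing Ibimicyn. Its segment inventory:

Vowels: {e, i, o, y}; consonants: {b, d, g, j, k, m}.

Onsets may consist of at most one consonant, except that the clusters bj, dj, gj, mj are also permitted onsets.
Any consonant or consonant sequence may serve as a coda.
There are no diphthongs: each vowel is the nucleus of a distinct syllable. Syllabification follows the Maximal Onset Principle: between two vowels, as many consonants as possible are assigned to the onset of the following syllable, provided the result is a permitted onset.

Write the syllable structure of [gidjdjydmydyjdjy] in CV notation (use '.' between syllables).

Nuclei (vowels): i, y, y, y, y → 5 syllables.
/i…y/ gap (V1→V2): /djdj/ — longest licit onset from the right is /dj/, leaving /dj/ as coda.
/y…y/ gap (V2→V3): cluster /dm/ — the longest permitted-onset suffix is /m/; onset = /m/, preceding coda = /d/.
/y…y/ gap (V3→V4): just /d/ — single C goes to the following onset.
/y…y/ gap (V4→V5): /jdj/ splits as /j/ + /dj/ (/dj/ is the longest suffix that is a licit onset).
Syllabification: gidj.djyd.my.dyj.djy.
Mapping each syllable to C/V: /gidj/ → CVCC, /djyd/ → CCVC, /my/ → CV, /dyj/ → CVC, /djy/ → CCV.

CVCC.CCVC.CV.CVC.CCV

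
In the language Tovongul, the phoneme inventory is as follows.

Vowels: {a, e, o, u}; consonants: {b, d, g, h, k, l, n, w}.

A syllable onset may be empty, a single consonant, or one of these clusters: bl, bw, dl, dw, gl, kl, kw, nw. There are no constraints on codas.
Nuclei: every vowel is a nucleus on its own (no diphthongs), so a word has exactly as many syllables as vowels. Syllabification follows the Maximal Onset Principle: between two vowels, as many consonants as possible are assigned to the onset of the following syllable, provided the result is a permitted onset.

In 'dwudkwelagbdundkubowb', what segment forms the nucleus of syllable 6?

Nuclei (vowels): u, e, a, u, u, o → 6 syllables.
The sixth nucleus (vowel 6 from the left) is /o/.

o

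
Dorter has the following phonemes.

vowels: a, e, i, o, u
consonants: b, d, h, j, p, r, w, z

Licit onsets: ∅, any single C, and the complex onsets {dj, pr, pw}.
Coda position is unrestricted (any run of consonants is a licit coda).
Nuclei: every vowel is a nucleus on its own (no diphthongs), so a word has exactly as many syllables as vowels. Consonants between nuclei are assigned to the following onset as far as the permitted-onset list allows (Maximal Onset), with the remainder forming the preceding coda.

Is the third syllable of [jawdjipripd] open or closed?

Vowels present: a, i, i; each is a nucleus, giving 3 syllables.
σ1/σ2 boundary: /wdj/ splits as /w/ + /dj/ (/dj/ is the longest suffix that is a licit onset).
σ2/σ3 boundary: /pr/ — entire cluster is a permitted onset → onset /pr/, coda ∅.
Result: jaw.dji.pripd.
Syllable 3 is /pripd/ with coda /pd/, so it is closed.

closed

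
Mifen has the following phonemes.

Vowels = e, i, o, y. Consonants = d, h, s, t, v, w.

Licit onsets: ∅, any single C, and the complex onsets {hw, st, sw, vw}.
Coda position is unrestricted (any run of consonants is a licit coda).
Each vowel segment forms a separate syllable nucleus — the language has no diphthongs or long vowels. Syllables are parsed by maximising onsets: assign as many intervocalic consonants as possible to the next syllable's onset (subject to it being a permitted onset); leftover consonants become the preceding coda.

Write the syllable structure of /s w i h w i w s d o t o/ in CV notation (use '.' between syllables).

Vowels present: i, i, o, o; each is a nucleus, giving 4 syllables.
/i…i/ gap (V1→V2): /hw/ is a licit onset in full, so it all attaches to the next syllable.
/i…o/ gap (V2→V3): /wsd/ — longest licit onset from the right is /d/, leaving /ws/ as coda.
/o…o/ gap (V3→V4): just /t/ — single C goes to the following onset.
So the parse is swi.hwiws.do.to.
Mapping each syllable to C/V: /swi/ → CCV, /hwiws/ → CCVCC, /do/ → CV, /to/ → CV.

CCV.CCVCC.CV.CV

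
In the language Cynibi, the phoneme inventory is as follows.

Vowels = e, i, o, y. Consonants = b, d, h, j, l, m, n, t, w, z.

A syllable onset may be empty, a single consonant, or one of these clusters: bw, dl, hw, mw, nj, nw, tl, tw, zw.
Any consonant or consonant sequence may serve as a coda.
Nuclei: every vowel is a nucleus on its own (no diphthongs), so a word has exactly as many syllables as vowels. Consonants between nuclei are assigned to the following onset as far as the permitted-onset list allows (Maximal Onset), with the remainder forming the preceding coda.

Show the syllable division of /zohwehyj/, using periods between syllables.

The vowels are o, e, y — 3 nuclei, so 3 syllables.
V1 /o/ – V2 /e/: /hw/ — entire cluster is a permitted onset → onset /hw/, coda ∅.
V2 /e/ – V3 /y/: just /h/ — single C goes to the following onset.

zo.hwe.hyj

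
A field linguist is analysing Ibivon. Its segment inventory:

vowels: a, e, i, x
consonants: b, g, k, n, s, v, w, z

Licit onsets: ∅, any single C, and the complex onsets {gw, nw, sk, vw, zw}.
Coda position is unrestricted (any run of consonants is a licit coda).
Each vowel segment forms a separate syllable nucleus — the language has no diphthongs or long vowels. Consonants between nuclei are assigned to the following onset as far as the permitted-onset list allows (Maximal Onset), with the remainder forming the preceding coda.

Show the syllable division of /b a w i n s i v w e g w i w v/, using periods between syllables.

ba.win.si.vwe.gwiwv

Nuclei (vowels): a, i, i, e, i → 5 syllables.
σ1/σ2 boundary: /w/ → onset of the next syllable (single consonants are always licit onsets).
σ2/σ3 boundary: /ns/ — longest licit onset from the right is /s/, leaving /n/ as coda.
σ3/σ4 boundary: cluster /vw/ — /vw/ is itself a permitted onset, so the whole cluster goes right; preceding coda = ∅.
σ4/σ5 boundary: cluster /gw/ — /gw/ is itself a permitted onset, so the whole cluster goes right; preceding coda = ∅.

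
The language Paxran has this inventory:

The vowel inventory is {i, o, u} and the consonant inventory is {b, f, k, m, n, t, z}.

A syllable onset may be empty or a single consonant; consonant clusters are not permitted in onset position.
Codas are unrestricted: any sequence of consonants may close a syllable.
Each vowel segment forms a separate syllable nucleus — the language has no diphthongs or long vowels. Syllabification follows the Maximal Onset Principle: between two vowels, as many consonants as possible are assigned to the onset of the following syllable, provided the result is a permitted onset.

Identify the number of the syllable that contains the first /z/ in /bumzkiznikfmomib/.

1

The vowels are u, i, i, o, i — 5 nuclei, so 5 syllables.
/u…i/ gap (V1→V2): /mzk/ — longest licit onset from the right is /k/, leaving /mz/ as coda.
/i…i/ gap (V2→V3): /zn/ splits as /z/ + /n/ (/n/ is the longest suffix that is a licit onset).
/i…o/ gap (V3→V4): /kfm/ — longest licit onset from the right is /m/, leaving /kf/ as coda.
/o…i/ gap (V4→V5): /m/ is a single consonant, so it becomes the next onset.
Result: bumz.kiz.nikf.mo.mib.
The first /z/ is in the coda of syllable 1 (/bumz/).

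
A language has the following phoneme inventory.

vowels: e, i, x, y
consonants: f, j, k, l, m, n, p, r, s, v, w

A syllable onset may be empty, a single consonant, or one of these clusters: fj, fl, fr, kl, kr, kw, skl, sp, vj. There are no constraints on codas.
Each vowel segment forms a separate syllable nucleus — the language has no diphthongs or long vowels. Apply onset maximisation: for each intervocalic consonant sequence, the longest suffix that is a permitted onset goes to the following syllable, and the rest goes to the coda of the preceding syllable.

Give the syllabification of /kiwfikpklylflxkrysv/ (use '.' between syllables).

kiw.fikp.klyl.flx.krysv

Vowels present: i, i, y, x, y; each is a nucleus, giving 5 syllables.
Between /i/ (V1) and /i/ (V2): /wf/ — longest licit onset from the right is /f/, leaving /w/ as coda.
Between /i/ (V2) and /y/ (V3): /kpkl/; trying suffixes from longest down, /kl/ is the first permitted one, so coda /kp/ | onset /kl/.
Between /y/ (V3) and /x/ (V4): /lfl/ splits as /l/ + /fl/ (/fl/ is the longest suffix that is a licit onset).
Between /x/ (V4) and /y/ (V5): cluster /kr/ — /kr/ is itself a permitted onset, so the whole cluster goes right; preceding coda = ∅.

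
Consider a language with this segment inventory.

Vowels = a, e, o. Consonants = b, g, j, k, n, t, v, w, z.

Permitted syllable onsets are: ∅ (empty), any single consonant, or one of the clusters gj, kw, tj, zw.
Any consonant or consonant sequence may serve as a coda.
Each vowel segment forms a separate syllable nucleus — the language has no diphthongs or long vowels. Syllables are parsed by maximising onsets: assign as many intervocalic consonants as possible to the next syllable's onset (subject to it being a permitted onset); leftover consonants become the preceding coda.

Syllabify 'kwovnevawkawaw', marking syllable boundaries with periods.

kwov.ne.vaw.ka.waw

Vowels present: o, e, a, a, a; each is a nucleus, giving 5 syllables.
/o…e/ gap (V1→V2): /vn/ splits as /v/ + /n/ (/n/ is the longest suffix that is a licit onset).
/e…a/ gap (V2→V3): just /v/ — single C goes to the following onset.
/a…a/ gap (V3→V4): /wk/; trying suffixes from longest down, /k/ is the first permitted one, so coda /w/ | onset /k/.
/a…a/ gap (V4→V5): /w/ is a single consonant, so it becomes the next onset.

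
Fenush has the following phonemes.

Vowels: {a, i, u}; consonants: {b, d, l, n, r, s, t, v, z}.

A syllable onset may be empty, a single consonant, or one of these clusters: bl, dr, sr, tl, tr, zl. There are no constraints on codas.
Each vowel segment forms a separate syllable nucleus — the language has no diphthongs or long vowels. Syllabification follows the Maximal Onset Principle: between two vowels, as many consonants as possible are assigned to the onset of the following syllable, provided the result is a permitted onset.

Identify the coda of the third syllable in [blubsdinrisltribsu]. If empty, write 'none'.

sl

Vowels present: u, i, i, i, u; each is a nucleus, giving 5 syllables.
V1 /u/ – V2 /i/: /bsd/; trying suffixes from longest down, /d/ is the first permitted one, so coda /bs/ | onset /d/.
V2 /i/ – V3 /i/: /nr/ splits as /n/ + /r/ (/r/ is the longest suffix that is a licit onset).
V3 /i/ – V4 /i/: /sltr/ splits as /sl/ + /tr/ (/tr/ is the longest suffix that is a licit onset).
V4 /i/ – V5 /u/: /bs/ splits as /b/ + /s/ (/s/ is the longest suffix that is a licit onset).
So the parse is blubs.din.risl.trib.su.
Syllable 3 is /risl/: onset /r/, nucleus /i/, coda /sl/.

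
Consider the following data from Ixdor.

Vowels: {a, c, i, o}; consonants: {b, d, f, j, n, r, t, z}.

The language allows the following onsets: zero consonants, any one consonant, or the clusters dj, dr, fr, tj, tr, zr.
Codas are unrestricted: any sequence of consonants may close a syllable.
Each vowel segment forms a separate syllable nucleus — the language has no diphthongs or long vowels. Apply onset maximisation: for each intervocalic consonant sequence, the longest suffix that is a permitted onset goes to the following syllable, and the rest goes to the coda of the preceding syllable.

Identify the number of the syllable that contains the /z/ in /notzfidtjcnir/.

Nuclei (vowels): o, i, c, i → 4 syllables.
V1 /o/ – V2 /i/: cluster /tzf/ — the longest permitted-onset suffix is /f/; onset = /f/, preceding coda = /tz/.
V2 /i/ – V3 /c/: /dtj/ — longest licit onset from the right is /tj/, leaving /d/ as coda.
V3 /c/ – V4 /i/: /n/ → onset of the next syllable (single consonants are always licit onsets).
So the parse is notz.fid.tjc.nir.
The /z/ is in the coda of syllable 1 (/notz/).

1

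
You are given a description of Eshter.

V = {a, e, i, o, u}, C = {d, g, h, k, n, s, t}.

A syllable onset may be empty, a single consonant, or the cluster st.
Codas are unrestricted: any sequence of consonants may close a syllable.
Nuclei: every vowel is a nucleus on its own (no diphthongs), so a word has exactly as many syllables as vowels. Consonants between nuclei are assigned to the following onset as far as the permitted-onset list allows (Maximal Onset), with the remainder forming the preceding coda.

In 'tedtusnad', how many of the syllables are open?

Vowels present: e, u, a; each is a nucleus, giving 3 syllables.
σ1/σ2 boundary: /dt/; trying suffixes from longest down, /t/ is the first permitted one, so coda /d/ | onset /t/.
σ2/σ3 boundary: /sn/ splits as /s/ + /n/ (/n/ is the longest suffix that is a licit onset).
Putting it together: ted.tus.nad.
Classifying each syllable: /ted/ (closed), /tus/ (closed), /nad/ (closed).
Open syllables: 0.

0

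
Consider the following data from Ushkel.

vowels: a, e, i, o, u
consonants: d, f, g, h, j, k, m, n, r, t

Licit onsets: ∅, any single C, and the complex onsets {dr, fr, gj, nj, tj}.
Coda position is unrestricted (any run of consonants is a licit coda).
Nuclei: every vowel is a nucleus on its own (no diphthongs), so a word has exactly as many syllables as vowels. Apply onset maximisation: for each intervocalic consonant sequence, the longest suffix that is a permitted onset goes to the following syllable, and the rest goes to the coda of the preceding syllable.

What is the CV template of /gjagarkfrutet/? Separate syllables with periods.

The vowels are a, a, u, e — 4 nuclei, so 4 syllables.
V1 /a/ – V2 /a/: just /g/ — single C goes to the following onset.
V2 /a/ – V3 /u/: /rkfr/ — longest licit onset from the right is /fr/, leaving /rk/ as coda.
V3 /u/ – V4 /e/: /t/ → onset of the next syllable (single consonants are always licit onsets).
Syllabification: gja.gark.fru.tet.
Mapping each syllable to C/V: /gja/ → CCV, /gark/ → CVCC, /fru/ → CCV, /tet/ → CVC.

CCV.CVCC.CCV.CVC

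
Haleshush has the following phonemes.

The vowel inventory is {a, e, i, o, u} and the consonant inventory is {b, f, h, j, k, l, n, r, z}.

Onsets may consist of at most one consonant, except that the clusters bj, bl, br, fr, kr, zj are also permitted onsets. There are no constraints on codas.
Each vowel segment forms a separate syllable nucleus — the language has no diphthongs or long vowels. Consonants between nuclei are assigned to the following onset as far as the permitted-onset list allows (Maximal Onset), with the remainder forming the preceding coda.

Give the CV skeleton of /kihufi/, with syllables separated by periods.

Nuclei (vowels): i, u, i → 3 syllables.
V1 /i/ – V2 /u/: just /h/ — single C goes to the following onset.
V2 /u/ – V3 /i/: just /f/ — single C goes to the following onset.
So the parse is ki.hu.fi.
Mapping each syllable to C/V: /ki/ → CV, /hu/ → CV, /fi/ → CV.

CV.CV.CV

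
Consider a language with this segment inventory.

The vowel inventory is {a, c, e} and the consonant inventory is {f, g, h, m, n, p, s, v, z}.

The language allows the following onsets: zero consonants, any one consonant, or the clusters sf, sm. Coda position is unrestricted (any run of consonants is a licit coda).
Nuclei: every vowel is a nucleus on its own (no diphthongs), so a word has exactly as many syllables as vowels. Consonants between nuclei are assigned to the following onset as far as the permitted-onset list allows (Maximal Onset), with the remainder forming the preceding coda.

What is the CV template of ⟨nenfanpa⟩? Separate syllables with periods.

CVC.CVC.CV

Vowels present: e, a, a; each is a nucleus, giving 3 syllables.
/e…a/ gap (V1→V2): /nf/ splits as /n/ + /f/ (/f/ is the longest suffix that is a licit onset).
/a…a/ gap (V2→V3): /np/; trying suffixes from longest down, /p/ is the first permitted one, so coda /n/ | onset /p/.
Syllabification: nen.fan.pa.
Mapping each syllable to C/V: /nen/ → CVC, /fan/ → CVC, /pa/ → CV.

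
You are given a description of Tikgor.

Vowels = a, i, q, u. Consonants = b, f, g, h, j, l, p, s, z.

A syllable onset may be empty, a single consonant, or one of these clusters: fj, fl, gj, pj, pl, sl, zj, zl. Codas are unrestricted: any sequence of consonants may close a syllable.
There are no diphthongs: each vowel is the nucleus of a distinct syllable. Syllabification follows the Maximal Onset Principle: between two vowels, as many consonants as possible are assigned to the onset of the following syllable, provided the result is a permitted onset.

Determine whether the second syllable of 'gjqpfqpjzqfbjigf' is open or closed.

closed

Vowels present: q, q, q, i; each is a nucleus, giving 4 syllables.
/q…q/ gap (V1→V2): /pf/ splits as /p/ + /f/ (/f/ is the longest suffix that is a licit onset).
/q…q/ gap (V2→V3): cluster /pjz/ — the longest permitted-onset suffix is /z/; onset = /z/, preceding coda = /pj/.
/q…i/ gap (V3→V4): /fbj/ — longest licit onset from the right is /j/, leaving /fb/ as coda.
So the parse is gjqp.fqpj.zqfb.jigf.
Syllable 2 is /fqpj/ with coda /pj/, so it is closed.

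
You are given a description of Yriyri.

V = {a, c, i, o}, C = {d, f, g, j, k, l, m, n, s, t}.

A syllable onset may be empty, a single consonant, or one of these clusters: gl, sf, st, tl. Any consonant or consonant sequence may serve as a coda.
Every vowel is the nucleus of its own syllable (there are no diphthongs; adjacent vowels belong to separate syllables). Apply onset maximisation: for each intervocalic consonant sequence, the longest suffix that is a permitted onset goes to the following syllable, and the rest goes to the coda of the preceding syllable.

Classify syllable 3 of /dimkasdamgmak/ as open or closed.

closed

The vowels are i, a, a, a — 4 nuclei, so 4 syllables.
/i…a/ gap (V1→V2): /mk/ splits as /m/ + /k/ (/k/ is the longest suffix that is a licit onset).
/a…a/ gap (V2→V3): cluster /sd/ — the longest permitted-onset suffix is /d/; onset = /d/, preceding coda = /s/.
/a…a/ gap (V3→V4): /mgm/ — longest licit onset from the right is /m/, leaving /mg/ as coda.
So the parse is dim.kas.damg.mak.
Syllable 3 is /damg/ with coda /mg/, so it is closed.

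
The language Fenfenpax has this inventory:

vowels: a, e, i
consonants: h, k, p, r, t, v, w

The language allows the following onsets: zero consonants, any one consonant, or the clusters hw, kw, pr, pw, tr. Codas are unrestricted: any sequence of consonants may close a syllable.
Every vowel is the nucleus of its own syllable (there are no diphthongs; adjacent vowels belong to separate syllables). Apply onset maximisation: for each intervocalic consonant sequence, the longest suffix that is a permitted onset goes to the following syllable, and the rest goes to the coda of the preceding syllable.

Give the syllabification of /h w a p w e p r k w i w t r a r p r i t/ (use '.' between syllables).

hwa.pwepr.kwiw.trar.prit

Vowels present: a, e, i, a, i; each is a nucleus, giving 5 syllables.
σ1/σ2 boundary: /pw/ — entire cluster is a permitted onset → onset /pw/, coda ∅.
σ2/σ3 boundary: /prkw/ — longest licit onset from the right is /kw/, leaving /pr/ as coda.
σ3/σ4 boundary: /wtr/; trying suffixes from longest down, /tr/ is the first permitted one, so coda /w/ | onset /tr/.
σ4/σ5 boundary: /rpr/ — longest licit onset from the right is /pr/, leaving /r/ as coda.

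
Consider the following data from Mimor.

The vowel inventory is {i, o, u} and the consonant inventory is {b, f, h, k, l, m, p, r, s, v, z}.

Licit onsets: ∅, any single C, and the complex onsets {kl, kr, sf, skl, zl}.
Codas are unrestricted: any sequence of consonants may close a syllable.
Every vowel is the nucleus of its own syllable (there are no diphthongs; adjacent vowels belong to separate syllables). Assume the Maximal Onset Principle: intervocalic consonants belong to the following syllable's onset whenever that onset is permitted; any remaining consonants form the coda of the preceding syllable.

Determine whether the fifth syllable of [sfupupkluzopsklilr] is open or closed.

Nuclei (vowels): u, u, u, o, i → 5 syllables.
V1 /u/ – V2 /u/: /p/ is a single consonant, so it becomes the next onset.
V2 /u/ – V3 /u/: /pkl/ splits as /p/ + /kl/ (/kl/ is the longest suffix that is a licit onset).
V3 /u/ – V4 /o/: /z/ is a single consonant, so it becomes the next onset.
V4 /o/ – V5 /i/: /pskl/ — longest licit onset from the right is /skl/, leaving /p/ as coda.
Result: sfu.pup.klu.zop.sklilr.
Syllable 5 is /sklilr/ with coda /lr/, so it is closed.

closed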